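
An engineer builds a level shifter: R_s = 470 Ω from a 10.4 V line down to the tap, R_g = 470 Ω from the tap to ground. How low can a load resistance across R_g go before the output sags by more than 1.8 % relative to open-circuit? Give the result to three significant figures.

R_L(min) ≈ 12.8 kΩ

Output resistance R_th = R_s‖R_g = (470 × 470)/940.0 = 235.0 Ω.
The fractional drop is R_th/(R_th + R_L); requiring this ≤ 0.0180 gives R_L ≥ R_th(1/0.0180 − 1) = 235.0 × 54.56 = 12.8 kΩ.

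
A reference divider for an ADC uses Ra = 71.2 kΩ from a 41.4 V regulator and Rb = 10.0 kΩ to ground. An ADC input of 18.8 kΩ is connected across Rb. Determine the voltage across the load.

The load sits in parallel with Rb: Rb‖R_L = (10.0 × 18.8) / (10.0 + 18.8) = 6.528 kΩ.
V_out = 41.4 × 6.528 / (71.2 + 6.528) = 41.4 × 6.528/77.73 = 3.48 V.

V_out ≈ 3.48 V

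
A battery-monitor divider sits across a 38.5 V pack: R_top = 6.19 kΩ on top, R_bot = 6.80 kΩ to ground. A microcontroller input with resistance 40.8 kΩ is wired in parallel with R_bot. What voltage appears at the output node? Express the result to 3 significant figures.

The load sits in parallel with R_bot: R_bot‖R_L = (6.80 × 40.8) / (6.80 + 40.8) = 5.829 kΩ.
V_out = 38.5 × 5.829 / (6.19 + 5.829) = 38.5 × 5.829/12.02 = 18.7 V.

V_out ≈ 18.7 V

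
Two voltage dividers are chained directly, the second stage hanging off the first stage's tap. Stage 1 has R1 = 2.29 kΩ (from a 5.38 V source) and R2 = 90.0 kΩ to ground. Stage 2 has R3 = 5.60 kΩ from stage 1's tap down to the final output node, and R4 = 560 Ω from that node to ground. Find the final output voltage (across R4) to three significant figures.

Stage 2 presents R3+R4 = 6160 Ω as a load on stage 1's tap.
Stage 1's lower leg becomes R2‖(R3+R4) = 5765 Ω, so V_mid = 5.38 × 5765/8055 = 3.851 V.
Stage 2 is itself unloaded: V_out = V_mid × R4/(R3+R4) = 3.851 × 560/6160 = 0.350 V.

V_out ≈ 0.350 V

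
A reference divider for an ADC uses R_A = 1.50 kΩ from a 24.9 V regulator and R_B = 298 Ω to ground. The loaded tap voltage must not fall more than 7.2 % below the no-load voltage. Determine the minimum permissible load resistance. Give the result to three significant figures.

R_L(min) ≈ 3.20 kΩ

Output resistance R_th = R_A‖R_B = (1500 × 298)/1798 = 248.6 Ω.
The fractional drop is R_th/(R_th + R_L); requiring this ≤ 0.0720 gives R_L ≥ R_th(1/0.0720 − 1) = 248.6 × 12.89 = 3.20 kΩ.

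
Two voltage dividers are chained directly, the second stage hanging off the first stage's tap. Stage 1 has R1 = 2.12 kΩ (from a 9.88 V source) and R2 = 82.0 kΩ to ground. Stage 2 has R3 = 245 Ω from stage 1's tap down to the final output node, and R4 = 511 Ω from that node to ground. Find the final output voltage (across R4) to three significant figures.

Stage 2 presents R3+R4 = 756.0 Ω as a load on stage 1's tap.
Stage 1's lower leg becomes R2‖(R3+R4) = 749.1 Ω, so V_mid = 9.88 × 749.1/2869 = 2.580 V.
Stage 2 is itself unloaded: V_out = V_mid × R4/(R3+R4) = 2.580 × 511/756.0 = 1.74 V.

V_out ≈ 1.74 V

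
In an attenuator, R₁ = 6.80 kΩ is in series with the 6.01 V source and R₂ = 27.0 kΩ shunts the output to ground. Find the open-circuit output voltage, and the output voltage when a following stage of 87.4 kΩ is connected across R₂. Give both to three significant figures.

Open-circuit: V = 6.01 × 27.0/(6.80 + 27.0) = 4.80 V.
With the load, R₂ becomes R₂‖R_L = 20.63 kΩ, so V = 6.01 × 20.63/27.43 = 4.52 V.

Unloaded: 4.80 V; loaded: 4.52 V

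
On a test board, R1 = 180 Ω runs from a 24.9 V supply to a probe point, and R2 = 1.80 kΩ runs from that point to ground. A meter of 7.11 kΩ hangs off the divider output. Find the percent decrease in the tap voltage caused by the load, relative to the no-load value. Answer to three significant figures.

The divider's output (Thévenin) resistance is R1‖R2 = 163.6 Ω.
Fractional drop under load = R_th/(R_th + R_L) = 163.6 / (163.6 + 7110) = 0.02250.
So the output falls by 2.25 %.

2.25 %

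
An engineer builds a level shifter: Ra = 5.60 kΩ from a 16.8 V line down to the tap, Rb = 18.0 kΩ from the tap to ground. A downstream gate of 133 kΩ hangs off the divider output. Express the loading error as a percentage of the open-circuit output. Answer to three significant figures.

3.11 %

The divider's output (Thévenin) resistance is Ra‖Rb = 4.271 kΩ.
Fractional drop under load = R_th/(R_th + R_L) = 4.271 / (4.271 + 133) = 0.03111.
So the output falls by 3.11 %.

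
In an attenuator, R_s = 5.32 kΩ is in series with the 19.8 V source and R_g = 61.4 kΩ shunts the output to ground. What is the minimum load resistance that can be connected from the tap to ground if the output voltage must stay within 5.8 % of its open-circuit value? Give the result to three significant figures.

Output resistance R_th = R_s‖R_g = (5.32 × 61.4)/66.72 = 4.896 kΩ.
The fractional drop is R_th/(R_th + R_L); requiring this ≤ 0.0580 gives R_L ≥ R_th(1/0.0580 − 1) = 4.896 × 16.24 = 79.5 kΩ.

R_L(min) ≈ 79.5 kΩ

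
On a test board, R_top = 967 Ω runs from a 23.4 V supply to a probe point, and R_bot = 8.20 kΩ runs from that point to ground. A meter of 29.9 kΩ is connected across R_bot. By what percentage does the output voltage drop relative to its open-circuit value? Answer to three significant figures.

2.81 %

The divider's output (Thévenin) resistance is R_top‖R_bot = 865.0 Ω.
Fractional drop under load = R_th/(R_th + R_L) = 865.0 / (865.0 + 29900) = 0.02812.
So the output falls by 2.81 %.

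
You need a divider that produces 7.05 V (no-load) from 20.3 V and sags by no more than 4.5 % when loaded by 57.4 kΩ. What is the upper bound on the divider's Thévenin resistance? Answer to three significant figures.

Loading drop = R_th/(R_th + R_L) ≤ 0.0450, so R_th ≤ R_L · ε/(1−ε) = 57.4 kΩ × 0.0450/0.9550 = 2.70 kΩ.

R_th ≤ 2.70 kΩ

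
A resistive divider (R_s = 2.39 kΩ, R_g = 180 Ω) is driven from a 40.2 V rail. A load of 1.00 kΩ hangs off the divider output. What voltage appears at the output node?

The load sits in parallel with R_g: R_g‖R_L = (180 × 1000) / (180 + 1000) = 152.5 Ω.
V_out = 40.2 × 152.5 / (2390 + 152.5) = 40.2 × 152.5/2543 = 2.41 V.

V_out ≈ 2.41 V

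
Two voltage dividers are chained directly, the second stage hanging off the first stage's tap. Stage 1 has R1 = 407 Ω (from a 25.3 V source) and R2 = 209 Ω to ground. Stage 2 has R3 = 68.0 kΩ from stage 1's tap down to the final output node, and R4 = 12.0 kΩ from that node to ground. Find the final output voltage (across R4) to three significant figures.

Stage 2 presents R3+R4 = 80000 Ω as a load on stage 1's tap.
Stage 1's lower leg becomes R2‖(R3+R4) = 208.5 Ω, so V_mid = 25.3 × 208.5/615.5 = 8.569 V.
Stage 2 is itself unloaded: V_out = V_mid × R4/(R3+R4) = 8.569 × 12000/80000 = 1.29 V.

V_out ≈ 1.29 V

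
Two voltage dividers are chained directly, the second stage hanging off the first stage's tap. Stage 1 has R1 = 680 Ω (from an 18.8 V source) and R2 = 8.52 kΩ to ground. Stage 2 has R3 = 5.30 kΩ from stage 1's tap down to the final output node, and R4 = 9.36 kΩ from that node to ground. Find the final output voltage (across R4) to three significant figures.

Stage 2 presents R3+R4 = 14660 Ω as a load on stage 1's tap.
Stage 1's lower leg becomes R2‖(R3+R4) = 5388 Ω, so V_mid = 18.8 × 5388/6068 = 16.69 V.
Stage 2 is itself unloaded: V_out = V_mid × R4/(R3+R4) = 16.69 × 9360/14660 = 10.7 V.

V_out ≈ 10.7 V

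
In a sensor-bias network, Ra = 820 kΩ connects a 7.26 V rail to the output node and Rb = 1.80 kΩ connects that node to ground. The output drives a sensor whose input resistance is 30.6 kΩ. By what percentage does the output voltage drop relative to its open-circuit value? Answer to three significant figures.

The divider's output (Thévenin) resistance is Ra‖Rb = 1.796 kΩ.
Fractional drop under load = R_th/(R_th + R_L) = 1.796 / (1.796 + 30.6) = 0.05544.
So the output falls by 5.54 %.

5.54 %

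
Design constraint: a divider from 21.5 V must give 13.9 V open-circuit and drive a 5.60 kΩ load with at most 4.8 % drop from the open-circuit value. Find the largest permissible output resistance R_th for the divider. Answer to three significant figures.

Loading drop = R_th/(R_th + R_L) ≤ 0.0480, so R_th ≤ R_L · ε/(1−ε) = 5.60 kΩ × 0.0480/0.9520 = 282 Ω.
(Any R1, R2 with R2/(R1+R2) = 0.647 and R1‖R2 ≤ 282 Ω will meet the spec.)

R_th ≤ 282 Ω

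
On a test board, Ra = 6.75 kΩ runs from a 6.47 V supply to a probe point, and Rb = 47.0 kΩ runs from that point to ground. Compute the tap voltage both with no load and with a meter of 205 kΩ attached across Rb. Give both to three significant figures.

Open-circuit: V = 6.47 × 47.0/(6.75 + 47.0) = 5.66 V.
With the load, Rb becomes Rb‖R_L = 38.23 kΩ, so V = 6.47 × 38.23/44.98 = 5.50 V.

Unloaded: 5.66 V; loaded: 5.50 V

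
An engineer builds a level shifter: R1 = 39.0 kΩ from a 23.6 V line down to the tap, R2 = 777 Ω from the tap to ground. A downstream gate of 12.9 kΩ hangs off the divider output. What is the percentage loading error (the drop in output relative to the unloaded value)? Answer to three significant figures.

5.58 %

The divider's output (Thévenin) resistance is R1‖R2 = 761.8 Ω.
Fractional drop under load = R_th/(R_th + R_L) = 761.8 / (761.8 + 12900) = 0.05576.
So the output falls by 5.58 %.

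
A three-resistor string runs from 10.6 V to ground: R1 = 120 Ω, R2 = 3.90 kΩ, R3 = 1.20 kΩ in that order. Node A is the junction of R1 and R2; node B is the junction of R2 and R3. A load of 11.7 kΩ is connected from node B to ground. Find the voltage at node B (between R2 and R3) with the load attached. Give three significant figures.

V ≈ 2.26 V

At node B, R3 is in parallel with the load: R3‖R_L = 1088 Ω.
Below node A the resistance is R2 + (R3‖R_L) = 4988 Ω, so V_A = 10.6 × 4988/5108 = 10.35 V.
Then V_B = V_A × (R3‖R_L)/(R2 + R3‖R_L) = 10.35 × 1088/4988 = 2.26 V.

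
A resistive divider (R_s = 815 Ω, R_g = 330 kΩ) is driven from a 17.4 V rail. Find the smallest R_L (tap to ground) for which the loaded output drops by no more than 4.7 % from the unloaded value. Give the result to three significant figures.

Output resistance R_th = R_s‖R_g = (815 × 330000)/330800 = 813.0 Ω.
The fractional drop is R_th/(R_th + R_L); requiring this ≤ 0.0470 gives R_L ≥ R_th(1/0.0470 − 1) = 813.0 × 20.28 = 16.5 kΩ.

R_L(min) ≈ 16.5 kΩ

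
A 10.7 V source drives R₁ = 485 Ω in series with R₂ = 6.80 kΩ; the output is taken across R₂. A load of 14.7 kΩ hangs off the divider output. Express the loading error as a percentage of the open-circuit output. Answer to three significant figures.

2.99 %

The divider's output (Thévenin) resistance is R₁‖R₂ = 452.7 Ω.
Fractional drop under load = R_th/(R_th + R_L) = 452.7 / (452.7 + 14700) = 0.02988.
So the output falls by 2.99 %.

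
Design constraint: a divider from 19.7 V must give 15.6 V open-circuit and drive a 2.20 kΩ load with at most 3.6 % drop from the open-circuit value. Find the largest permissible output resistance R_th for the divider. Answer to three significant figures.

R_th ≤ 82.2 Ω

Loading drop = R_th/(R_th + R_L) ≤ 0.0360, so R_th ≤ R_L · ε/(1−ε) = 2.20 kΩ × 0.0360/0.9640 = 82.2 Ω.
(Any R1, R2 with R2/(R1+R2) = 0.792 and R1‖R2 ≤ 82.2 Ω will meet the spec.)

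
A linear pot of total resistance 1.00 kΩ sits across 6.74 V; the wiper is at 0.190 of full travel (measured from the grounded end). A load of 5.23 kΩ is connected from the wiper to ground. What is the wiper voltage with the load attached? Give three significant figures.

The wiper splits the pot into (1−α)R = 810.0 Ω above and αR = 190.0 Ω below.
Lower section ‖ load = 183.3 Ω.
V_wiper = 6.74 × 183.3/(810.0 + 183.3) = 1.24 V.

V ≈ 1.24 V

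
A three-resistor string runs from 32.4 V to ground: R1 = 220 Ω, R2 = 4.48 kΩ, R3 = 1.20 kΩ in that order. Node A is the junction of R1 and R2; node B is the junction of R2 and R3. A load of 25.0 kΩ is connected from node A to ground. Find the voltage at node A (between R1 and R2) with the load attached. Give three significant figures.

V ≈ 30.9 V

Below node A the series string R2+R3 = 5680 Ω sits in parallel with the 25000 Ω load: 4628 Ω.
V_A = 32.4 × 4628/(220 + 4628) = 30.9 V.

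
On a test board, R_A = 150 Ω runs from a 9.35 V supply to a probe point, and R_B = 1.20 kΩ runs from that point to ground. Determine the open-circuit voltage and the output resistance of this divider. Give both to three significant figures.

V_th = 8.31 V, R_th = 133 Ω

V_th is the open-circuit tap voltage: 9.35 × 1200/(150 + 1200) = 8.31 V.
With the supply zeroed, R_A and R_B appear in parallel from the tap: R_th = R_A‖R_B = (150 × 1200)/1350 = 133 Ω.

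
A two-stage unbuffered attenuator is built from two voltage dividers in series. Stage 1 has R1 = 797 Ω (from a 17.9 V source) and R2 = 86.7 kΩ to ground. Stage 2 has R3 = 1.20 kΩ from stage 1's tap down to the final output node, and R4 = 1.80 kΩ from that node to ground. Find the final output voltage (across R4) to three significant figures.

Stage 2 presents R3+R4 = 3000 Ω as a load on stage 1's tap.
Stage 1's lower leg becomes R2‖(R3+R4) = 2900 Ω, so V_mid = 17.9 × 2900/3697 = 14.04 V.
Stage 2 is itself unloaded: V_out = V_mid × R4/(R3+R4) = 14.04 × 1800/3000 = 8.42 V.

V_out ≈ 8.42 V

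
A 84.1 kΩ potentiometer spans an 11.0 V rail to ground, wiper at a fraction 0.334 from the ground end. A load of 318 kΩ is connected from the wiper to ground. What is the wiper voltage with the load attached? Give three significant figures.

V ≈ 3.47 V

The wiper splits the pot into (1−α)R = 56.01 kΩ above and αR = 28.09 kΩ below.
Lower section ‖ load = 25.81 kΩ.
V_wiper = 11.0 × 25.81/(56.01 + 25.81) = 3.47 V.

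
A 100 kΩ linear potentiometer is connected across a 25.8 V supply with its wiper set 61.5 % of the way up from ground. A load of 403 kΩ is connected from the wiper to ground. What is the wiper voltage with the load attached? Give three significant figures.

V ≈ 15.0 V

The wiper splits the pot into (1−α)R = 38.50 kΩ above and αR = 61.50 kΩ below.
Lower section ‖ load = 53.36 kΩ.
V_wiper = 25.8 × 53.36/(38.50 + 53.36) = 15.0 V.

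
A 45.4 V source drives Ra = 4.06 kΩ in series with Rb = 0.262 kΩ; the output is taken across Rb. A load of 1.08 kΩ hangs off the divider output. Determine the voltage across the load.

V_out ≈ 2.24 V

The load sits in parallel with Rb: Rb‖R_L = (262 × 1080) / (262 + 1080) = 210.8 Ω.
V_out = 45.4 × 210.8 / (4060 + 210.8) = 45.4 × 210.8/4271 = 2.24 V.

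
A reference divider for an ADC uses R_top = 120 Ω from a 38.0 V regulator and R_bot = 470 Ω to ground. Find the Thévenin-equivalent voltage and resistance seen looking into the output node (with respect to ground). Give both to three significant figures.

V_th is the open-circuit tap voltage: 38.0 × 470/(120 + 470) = 30.3 V.
With the supply zeroed, R_top and R_bot appear in parallel from the tap: R_th = R_top‖R_bot = (120 × 470)/590.0 = 95.6 Ω.

V_th = 30.3 V, R_th = 95.6 Ω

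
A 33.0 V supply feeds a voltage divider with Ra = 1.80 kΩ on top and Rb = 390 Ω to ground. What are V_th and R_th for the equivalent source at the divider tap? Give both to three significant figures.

V_th = 5.88 V, R_th = 321 Ω

V_th is the open-circuit tap voltage: 33.0 × 390/(1800 + 390) = 5.88 V.
With the supply zeroed, Ra and Rb appear in parallel from the tap: R_th = Ra‖Rb = (1800 × 390)/2190 = 321 Ω.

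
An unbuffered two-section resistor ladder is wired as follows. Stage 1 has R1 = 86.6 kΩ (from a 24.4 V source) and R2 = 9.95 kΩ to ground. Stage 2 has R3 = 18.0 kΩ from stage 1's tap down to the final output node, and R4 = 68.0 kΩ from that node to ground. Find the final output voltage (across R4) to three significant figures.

Stage 2 presents R3+R4 = 86.00 kΩ as a load on stage 1's tap.
Stage 1's lower leg becomes R2‖(R3+R4) = 8.918 kΩ, so V_mid = 24.4 × 8.918/95.52 = 2.278 V.
Stage 2 is itself unloaded: V_out = V_mid × R4/(R3+R4) = 2.278 × 68.0/86.00 = 1.80 V.

V_out ≈ 1.80 V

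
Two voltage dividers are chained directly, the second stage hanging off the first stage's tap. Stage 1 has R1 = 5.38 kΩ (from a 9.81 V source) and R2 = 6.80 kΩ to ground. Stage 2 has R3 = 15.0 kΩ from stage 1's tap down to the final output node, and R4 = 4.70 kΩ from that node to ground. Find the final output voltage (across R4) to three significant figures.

V_out ≈ 1.13 V

Stage 2 presents R3+R4 = 19.70 kΩ as a load on stage 1's tap.
Stage 1's lower leg becomes R2‖(R3+R4) = 5.055 kΩ, so V_mid = 9.81 × 5.055/10.44 = 4.752 V.
Stage 2 is itself unloaded: V_out = V_mid × R4/(R3+R4) = 4.752 × 4.70/19.70 = 1.13 V.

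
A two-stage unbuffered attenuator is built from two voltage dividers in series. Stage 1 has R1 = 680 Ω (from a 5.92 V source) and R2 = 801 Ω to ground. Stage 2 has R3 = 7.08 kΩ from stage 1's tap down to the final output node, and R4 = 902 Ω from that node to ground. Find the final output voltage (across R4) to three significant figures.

Stage 2 presents R3+R4 = 7982 Ω as a load on stage 1's tap.
Stage 1's lower leg becomes R2‖(R3+R4) = 727.9 Ω, so V_mid = 5.92 × 727.9/1408 = 3.061 V.
Stage 2 is itself unloaded: V_out = V_mid × R4/(R3+R4) = 3.061 × 902/7982 = 0.346 V.

V_out ≈ 0.346 V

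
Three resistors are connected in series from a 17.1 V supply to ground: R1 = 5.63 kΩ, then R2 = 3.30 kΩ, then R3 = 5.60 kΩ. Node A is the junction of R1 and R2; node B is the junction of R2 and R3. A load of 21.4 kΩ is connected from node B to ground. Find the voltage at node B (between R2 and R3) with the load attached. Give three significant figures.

V ≈ 5.68 V

At node B, R3 is in parallel with the load: R3‖R_L = 4.439 kΩ.
Below node A the resistance is R2 + (R3‖R_L) = 7.739 kΩ, so V_A = 17.1 × 7.739/13.37 = 9.899 V.
Then V_B = V_A × (R3‖R_L)/(R2 + R3‖R_L) = 9.899 × 4.439/7.739 = 5.68 V.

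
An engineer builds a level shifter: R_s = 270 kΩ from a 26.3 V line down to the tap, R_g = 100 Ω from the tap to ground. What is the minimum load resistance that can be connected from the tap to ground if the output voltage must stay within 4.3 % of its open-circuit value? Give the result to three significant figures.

Output resistance R_th = R_s‖R_g = (270000 × 100)/270100 = 99.96 Ω.
The fractional drop is R_th/(R_th + R_L); requiring this ≤ 0.0430 gives R_L ≥ R_th(1/0.0430 − 1) = 99.96 × 22.26 = 2.22 kΩ.

R_L(min) ≈ 2.22 kΩ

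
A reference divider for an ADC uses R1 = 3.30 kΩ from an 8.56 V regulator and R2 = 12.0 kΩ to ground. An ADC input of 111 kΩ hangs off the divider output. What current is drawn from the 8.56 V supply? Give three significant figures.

R2‖R_L = 10.83 kΩ, so the source sees R1 + R2‖R_L = 14.13 kΩ.
I = 8.56 V / 14.13 kΩ = 0.606 mA.

I ≈ 0.606 mA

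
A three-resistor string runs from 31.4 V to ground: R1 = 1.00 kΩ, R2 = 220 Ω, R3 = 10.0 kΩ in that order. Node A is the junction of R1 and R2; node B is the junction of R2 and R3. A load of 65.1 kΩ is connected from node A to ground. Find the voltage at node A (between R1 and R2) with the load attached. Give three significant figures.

Below node A the series string R2+R3 = 10220 Ω sits in parallel with the 65100 Ω load: 8833 Ω.
V_A = 31.4 × 8833/(1000 + 8833) = 28.2 V.

V ≈ 28.2 V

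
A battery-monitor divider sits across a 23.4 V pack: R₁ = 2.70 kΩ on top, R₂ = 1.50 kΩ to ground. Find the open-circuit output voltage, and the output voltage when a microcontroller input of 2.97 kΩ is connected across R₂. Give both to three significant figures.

Open-circuit: V = 23.4 × 1.50/(2.70 + 1.50) = 8.36 V.
With the load, R₂ becomes R₂‖R_L = 0.9966 kΩ, so V = 23.4 × 0.9966/3.697 = 6.31 V.

Unloaded: 8.36 V; loaded: 6.31 V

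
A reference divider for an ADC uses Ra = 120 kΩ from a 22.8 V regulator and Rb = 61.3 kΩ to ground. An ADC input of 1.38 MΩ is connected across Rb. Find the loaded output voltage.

V_out ≈ 7.49 V

The load sits in parallel with Rb: Rb‖R_L = (61.3 × 1380) / (61.3 + 1380) = 58.69 kΩ.
V_out = 22.8 × 58.69 / (120 + 58.69) = 22.8 × 58.69/178.7 = 7.49 V.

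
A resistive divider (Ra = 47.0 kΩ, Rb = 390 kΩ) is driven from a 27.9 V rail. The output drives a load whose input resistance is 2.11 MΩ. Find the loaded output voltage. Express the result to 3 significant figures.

The load sits in parallel with Rb: Rb‖R_L = (390 × 2110) / (390 + 2110) = 329.2 kΩ.
V_out = 27.9 × 329.2 / (47.0 + 329.2) = 27.9 × 329.2/376.2 = 24.4 V.

V_out ≈ 24.4 V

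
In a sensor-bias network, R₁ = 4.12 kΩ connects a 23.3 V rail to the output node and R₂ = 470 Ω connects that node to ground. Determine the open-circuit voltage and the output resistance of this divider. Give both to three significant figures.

V_th = 2.39 V, R_th = 422 Ω

V_th is the open-circuit tap voltage: 23.3 × 470/(4120 + 470) = 2.39 V.
With the supply zeroed, R₁ and R₂ appear in parallel from the tap: R_th = R₁‖R₂ = (4120 × 470)/4590 = 422 Ω.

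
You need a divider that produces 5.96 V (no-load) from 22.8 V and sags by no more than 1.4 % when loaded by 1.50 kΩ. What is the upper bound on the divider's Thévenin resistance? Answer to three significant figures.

R_th ≤ 21.3 Ω

Loading drop = R_th/(R_th + R_L) ≤ 0.0140, so R_th ≤ R_L · ε/(1−ε) = 1.50 kΩ × 0.0140/0.9860 = 21.3 Ω.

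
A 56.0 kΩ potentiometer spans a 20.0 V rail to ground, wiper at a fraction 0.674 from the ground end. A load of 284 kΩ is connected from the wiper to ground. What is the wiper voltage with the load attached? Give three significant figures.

The wiper splits the pot into (1−α)R = 18.26 kΩ above and αR = 37.74 kΩ below.
Lower section ‖ load = 33.32 kΩ.
V_wiper = 20.0 × 33.32/(18.26 + 33.32) = 12.9 V.

V ≈ 12.9 V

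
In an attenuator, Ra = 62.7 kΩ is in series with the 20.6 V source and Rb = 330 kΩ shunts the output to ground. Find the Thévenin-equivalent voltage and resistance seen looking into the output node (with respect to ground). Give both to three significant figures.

V_th is the open-circuit tap voltage: 20.6 × 330/(62.7 + 330) = 17.3 V.
With the supply zeroed, Ra and Rb appear in parallel from the tap: R_th = Ra‖Rb = (62.7 × 330)/392.7 = 52.7 kΩ.

V_th = 17.3 V, R_th = 52.7 kΩ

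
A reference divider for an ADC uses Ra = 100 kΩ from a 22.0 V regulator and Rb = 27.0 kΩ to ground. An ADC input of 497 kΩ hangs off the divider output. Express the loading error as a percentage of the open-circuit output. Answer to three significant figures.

The divider's output (Thévenin) resistance is Ra‖Rb = 21.26 kΩ.
Fractional drop under load = R_th/(R_th + R_L) = 21.26 / (21.26 + 497) = 0.04102.
So the output falls by 4.10 %.

4.10 %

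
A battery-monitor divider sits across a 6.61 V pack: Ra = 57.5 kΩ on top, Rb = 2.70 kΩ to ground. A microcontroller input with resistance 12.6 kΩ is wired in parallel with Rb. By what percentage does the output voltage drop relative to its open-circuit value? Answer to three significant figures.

17.0 %

The divider's output (Thévenin) resistance is Ra‖Rb = 2.579 kΩ.
Fractional drop under load = R_th/(R_th + R_L) = 2.579 / (2.579 + 12.6) = 0.1699.
So the output falls by 17.0 %.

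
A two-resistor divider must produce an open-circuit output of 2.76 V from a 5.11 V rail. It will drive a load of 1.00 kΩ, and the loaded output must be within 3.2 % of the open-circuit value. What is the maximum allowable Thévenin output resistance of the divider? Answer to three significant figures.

R_th ≤ 33.1 Ω

Loading drop = R_th/(R_th + R_L) ≤ 0.0320, so R_th ≤ R_L · ε/(1−ε) = 1.00 kΩ × 0.0320/0.9680 = 33.1 Ω.
(Any R1, R2 with R2/(R1+R2) = 0.540 and R1‖R2 ≤ 33.1 Ω will meet the spec.)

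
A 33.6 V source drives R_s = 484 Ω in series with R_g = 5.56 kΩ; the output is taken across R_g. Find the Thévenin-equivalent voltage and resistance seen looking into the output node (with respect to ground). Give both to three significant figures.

V_th = 30.9 V, R_th = 445 Ω

V_th is the open-circuit tap voltage: 33.6 × 5560/(484 + 5560) = 30.9 V.
With the supply zeroed, R_s and R_g appear in parallel from the tap: R_th = R_s‖R_g = (484 × 5560)/6044 = 445 Ω.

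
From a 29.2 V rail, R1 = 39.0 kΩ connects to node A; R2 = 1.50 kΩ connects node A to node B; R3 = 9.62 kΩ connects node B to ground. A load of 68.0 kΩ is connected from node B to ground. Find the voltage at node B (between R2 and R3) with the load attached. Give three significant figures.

At node B, R3 is in parallel with the load: R3‖R_L = 8.428 kΩ.
Below node A the resistance is R2 + (R3‖R_L) = 9.928 kΩ, so V_A = 29.2 × 9.928/48.93 = 5.925 V.
Then V_B = V_A × (R3‖R_L)/(R2 + R3‖R_L) = 5.925 × 8.428/9.928 = 5.03 V.

V ≈ 5.03 V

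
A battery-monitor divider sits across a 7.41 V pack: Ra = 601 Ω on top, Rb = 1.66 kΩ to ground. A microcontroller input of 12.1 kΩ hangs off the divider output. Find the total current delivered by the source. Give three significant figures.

Rb‖R_L = 1460 Ω, so the source sees Ra + Rb‖R_L = 2061 Ω.
I = 7.41 V / 2061 Ω = 3.60 mA.

I ≈ 3.60 mA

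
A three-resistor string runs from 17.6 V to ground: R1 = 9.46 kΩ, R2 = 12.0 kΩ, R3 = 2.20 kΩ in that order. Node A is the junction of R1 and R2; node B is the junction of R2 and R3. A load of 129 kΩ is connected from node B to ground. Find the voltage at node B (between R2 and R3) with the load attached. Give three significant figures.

V ≈ 1.61 V

At node B, R3 is in parallel with the load: R3‖R_L = 2.163 kΩ.
Below node A the resistance is R2 + (R3‖R_L) = 14.16 kΩ, so V_A = 17.6 × 14.16/23.62 = 10.55 V.
Then V_B = V_A × (R3‖R_L)/(R2 + R3‖R_L) = 10.55 × 2.163/14.16 = 1.61 V.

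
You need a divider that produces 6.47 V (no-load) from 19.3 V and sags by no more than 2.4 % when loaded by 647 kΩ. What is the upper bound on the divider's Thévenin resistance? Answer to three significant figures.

R_th ≤ 15.9 kΩ

Loading drop = R_th/(R_th + R_L) ≤ 0.0240, so R_th ≤ R_L · ε/(1−ε) = 647 kΩ × 0.0240/0.9760 = 15.9 kΩ.
(Any R1, R2 with R2/(R1+R2) = 0.335 and R1‖R2 ≤ 15.9 kΩ will meet the spec.)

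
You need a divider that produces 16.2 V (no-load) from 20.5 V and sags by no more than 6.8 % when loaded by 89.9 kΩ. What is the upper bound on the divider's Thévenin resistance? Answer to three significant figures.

R_th ≤ 6.56 kΩ

Loading drop = R_th/(R_th + R_L) ≤ 0.0680, so R_th ≤ R_L · ε/(1−ε) = 89.9 kΩ × 0.0680/0.9320 = 6.56 kΩ.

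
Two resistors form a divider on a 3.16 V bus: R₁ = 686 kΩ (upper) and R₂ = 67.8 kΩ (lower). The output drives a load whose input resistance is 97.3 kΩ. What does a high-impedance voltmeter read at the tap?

The load sits in parallel with R₂: R₂‖R_L = (67.8 × 97.3) / (67.8 + 97.3) = 39.96 kΩ.
V_out = 3.16 × 39.96 / (686 + 39.96) = 3.16 × 39.96/726.0 = 0.174 V.

V_out ≈ 0.174 V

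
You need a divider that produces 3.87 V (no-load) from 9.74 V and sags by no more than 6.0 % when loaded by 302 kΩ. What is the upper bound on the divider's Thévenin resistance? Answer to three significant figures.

R_th ≤ 19.3 kΩ

Loading drop = R_th/(R_th + R_L) ≤ 0.0600, so R_th ≤ R_L · ε/(1−ε) = 302 kΩ × 0.0600/0.9400 = 19.3 kΩ.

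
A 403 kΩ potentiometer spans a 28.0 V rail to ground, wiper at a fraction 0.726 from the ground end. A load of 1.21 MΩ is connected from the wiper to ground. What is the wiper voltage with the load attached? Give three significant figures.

The wiper splits the pot into (1−α)R = 110.4 kΩ above and αR = 292.6 kΩ below.
Lower section ‖ load = 235.6 kΩ.
V_wiper = 28.0 × 235.6/(110.4 + 235.6) = 19.1 V.

V ≈ 19.1 V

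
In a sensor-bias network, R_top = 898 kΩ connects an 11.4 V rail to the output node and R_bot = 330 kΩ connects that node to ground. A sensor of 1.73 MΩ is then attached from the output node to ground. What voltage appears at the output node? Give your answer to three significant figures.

The load sits in parallel with R_bot: R_bot‖R_L = (330 × 1730) / (330 + 1730) = 277.1 kΩ.
V_out = 11.4 × 277.1 / (898 + 277.1) = 11.4 × 277.1/1175 = 2.69 V.

V_out ≈ 2.69 V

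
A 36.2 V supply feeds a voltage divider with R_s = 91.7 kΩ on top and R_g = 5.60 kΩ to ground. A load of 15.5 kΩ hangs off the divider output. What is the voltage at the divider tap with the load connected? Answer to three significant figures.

V_out ≈ 1.55 V

The load sits in parallel with R_g: R_g‖R_L = (5.60 × 15.5) / (5.60 + 15.5) = 4.114 kΩ.
V_out = 36.2 × 4.114 / (91.7 + 4.114) = 36.2 × 4.114/95.81 = 1.55 V.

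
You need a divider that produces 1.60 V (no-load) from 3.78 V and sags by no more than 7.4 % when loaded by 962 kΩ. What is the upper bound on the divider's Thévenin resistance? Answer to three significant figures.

R_th ≤ 76.9 kΩ

Loading drop = R_th/(R_th + R_L) ≤ 0.0740, so R_th ≤ R_L · ε/(1−ε) = 962 kΩ × 0.0740/0.9260 = 76.9 kΩ.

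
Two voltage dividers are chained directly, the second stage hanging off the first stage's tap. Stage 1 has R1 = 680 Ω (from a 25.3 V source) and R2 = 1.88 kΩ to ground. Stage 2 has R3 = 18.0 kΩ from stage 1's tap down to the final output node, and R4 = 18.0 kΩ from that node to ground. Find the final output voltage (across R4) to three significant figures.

V_out ≈ 9.16 V

Stage 2 presents R3+R4 = 36000 Ω as a load on stage 1's tap.
Stage 1's lower leg becomes R2‖(R3+R4) = 1787 Ω, so V_mid = 25.3 × 1787/2467 = 18.33 V.
Stage 2 is itself unloaded: V_out = V_mid × R4/(R3+R4) = 18.33 × 18000/36000 = 9.16 V.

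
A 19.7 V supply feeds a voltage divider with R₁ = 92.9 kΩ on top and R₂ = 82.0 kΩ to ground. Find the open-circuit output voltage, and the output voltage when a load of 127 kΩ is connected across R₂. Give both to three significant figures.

Open-circuit: V = 19.7 × 82.0/(92.9 + 82.0) = 9.24 V.
With the load, R₂ becomes R₂‖R_L = 49.83 kΩ, so V = 19.7 × 49.83/142.7 = 6.88 V.

Unloaded: 9.24 V; loaded: 6.88 V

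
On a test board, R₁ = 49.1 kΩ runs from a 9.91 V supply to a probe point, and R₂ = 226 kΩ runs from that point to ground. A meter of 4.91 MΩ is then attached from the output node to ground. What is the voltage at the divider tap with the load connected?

The load sits in parallel with R₂: R₂‖R_L = (226 × 4910) / (226 + 4910) = 216.1 kΩ.
V_out = 9.91 × 216.1 / (49.1 + 216.1) = 9.91 × 216.1/265.2 = 8.07 V.
(Unloaded it would have been 8.14 V.)

V_out ≈ 8.07 V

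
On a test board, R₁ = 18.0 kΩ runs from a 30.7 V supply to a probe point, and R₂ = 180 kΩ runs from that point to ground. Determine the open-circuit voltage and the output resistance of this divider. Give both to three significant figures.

V_th = 27.9 V, R_th = 16.4 kΩ

V_th is the open-circuit tap voltage: 30.7 × 180/(18.0 + 180) = 27.9 V.
With the supply zeroed, R₁ and R₂ appear in parallel from the tap: R_th = R₁‖R₂ = (18.0 × 180)/198.0 = 16.4 kΩ.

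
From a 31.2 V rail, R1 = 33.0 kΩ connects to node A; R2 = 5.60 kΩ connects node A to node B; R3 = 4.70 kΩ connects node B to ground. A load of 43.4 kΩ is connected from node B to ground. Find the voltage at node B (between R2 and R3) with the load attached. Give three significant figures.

At node B, R3 is in parallel with the load: R3‖R_L = 4.241 kΩ.
Below node A the resistance is R2 + (R3‖R_L) = 9.841 kΩ, so V_A = 31.2 × 9.841/42.84 = 7.167 V.
Then V_B = V_A × (R3‖R_L)/(R2 + R3‖R_L) = 7.167 × 4.241/9.841 = 3.09 V.

V ≈ 3.09 V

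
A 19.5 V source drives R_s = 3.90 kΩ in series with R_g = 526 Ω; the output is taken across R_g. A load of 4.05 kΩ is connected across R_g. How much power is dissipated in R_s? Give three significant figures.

P ≈ 77.8 mW

Total resistance from the source is R_s + (R_g‖R_L) = 4366 Ω, so I = 19.5/4366 Ω = 4.467 mA.
P = I²·R_s = (4.467 mA)² × 3.90 kΩ = 77.8 mW.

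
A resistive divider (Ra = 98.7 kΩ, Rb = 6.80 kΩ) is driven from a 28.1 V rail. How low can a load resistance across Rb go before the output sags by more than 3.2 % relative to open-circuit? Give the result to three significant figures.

Output resistance R_th = Ra‖Rb = (98.7 × 6.80)/105.5 = 6.362 kΩ.
The fractional drop is R_th/(R_th + R_L); requiring this ≤ 0.0320 gives R_L ≥ R_th(1/0.0320 − 1) = 6.362 × 30.25 = 192 kΩ.

R_L(min) ≈ 192 kΩ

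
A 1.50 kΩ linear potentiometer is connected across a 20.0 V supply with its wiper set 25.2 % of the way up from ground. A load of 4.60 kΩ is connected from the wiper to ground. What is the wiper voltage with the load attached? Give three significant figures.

V ≈ 4.75 V

The wiper splits the pot into (1−α)R = 1122 Ω above and αR = 378.0 Ω below.
Lower section ‖ load = 349.3 Ω.
V_wiper = 20.0 × 349.3/(1122 + 349.3) = 4.75 V.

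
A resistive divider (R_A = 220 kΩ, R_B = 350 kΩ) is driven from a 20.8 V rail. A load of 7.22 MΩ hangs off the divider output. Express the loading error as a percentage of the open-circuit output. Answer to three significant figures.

The divider's output (Thévenin) resistance is R_A‖R_B = 135.1 kΩ.
Fractional drop under load = R_th/(R_th + R_L) = 135.1 / (135.1 + 7220) = 0.01837.
So the output falls by 1.84 %.

1.84 %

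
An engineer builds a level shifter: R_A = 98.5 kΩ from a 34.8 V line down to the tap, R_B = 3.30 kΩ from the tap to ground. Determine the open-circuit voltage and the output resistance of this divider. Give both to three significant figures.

V_th is the open-circuit tap voltage: 34.8 × 3.30/(98.5 + 3.30) = 1.13 V.
With the supply zeroed, R_A and R_B appear in parallel from the tap: R_th = R_A‖R_B = (98.5 × 3.30)/101.8 = 3.19 kΩ.

V_th = 1.13 V, R_th = 3.19 kΩ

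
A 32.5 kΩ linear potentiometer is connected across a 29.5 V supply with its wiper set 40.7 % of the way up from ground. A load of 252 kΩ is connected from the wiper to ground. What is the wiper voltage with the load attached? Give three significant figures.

V ≈ 11.6 V

The wiper splits the pot into (1−α)R = 19.27 kΩ above and αR = 13.23 kΩ below.
Lower section ‖ load = 12.57 kΩ.
V_wiper = 29.5 × 12.57/(19.27 + 12.57) = 11.6 V.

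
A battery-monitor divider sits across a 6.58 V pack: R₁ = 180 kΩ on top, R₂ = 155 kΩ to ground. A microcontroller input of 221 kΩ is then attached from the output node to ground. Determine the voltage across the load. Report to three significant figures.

V_out ≈ 2.21 V

The load sits in parallel with R₂: R₂‖R_L = (155 × 221) / (155 + 221) = 91.10 kΩ.
V_out = 6.58 × 91.10 / (180 + 91.10) = 6.58 × 91.10/271.1 = 2.21 V.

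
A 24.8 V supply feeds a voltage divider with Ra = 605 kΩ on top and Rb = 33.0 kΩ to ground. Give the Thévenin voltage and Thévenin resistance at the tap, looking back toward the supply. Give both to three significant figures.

V_th = 1.28 V, R_th = 31.3 kΩ

V_th is the open-circuit tap voltage: 24.8 × 33.0/(605 + 33.0) = 1.28 V.
With the supply zeroed, Ra and Rb appear in parallel from the tap: R_th = Ra‖Rb = (605 × 33.0)/638.0 = 31.3 kΩ.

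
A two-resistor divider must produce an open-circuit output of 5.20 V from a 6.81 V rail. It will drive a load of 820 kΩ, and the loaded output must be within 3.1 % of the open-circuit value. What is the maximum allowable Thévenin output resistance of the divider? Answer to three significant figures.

R_th ≤ 26.2 kΩ

Loading drop = R_th/(R_th + R_L) ≤ 0.0310, so R_th ≤ R_L · ε/(1−ε) = 820 kΩ × 0.0310/0.9690 = 26.2 kΩ.
(Any R1, R2 with R2/(R1+R2) = 0.764 and R1‖R2 ≤ 26.2 kΩ will meet the spec.)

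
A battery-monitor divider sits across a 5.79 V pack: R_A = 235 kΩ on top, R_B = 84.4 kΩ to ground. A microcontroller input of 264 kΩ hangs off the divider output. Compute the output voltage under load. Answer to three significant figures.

V_out ≈ 1.24 V

The load sits in parallel with R_B: R_B‖R_L = (84.4 × 264) / (84.4 + 264) = 63.95 kΩ.
V_out = 5.79 × 63.95 / (235 + 63.95) = 5.79 × 63.95/299.0 = 1.24 V.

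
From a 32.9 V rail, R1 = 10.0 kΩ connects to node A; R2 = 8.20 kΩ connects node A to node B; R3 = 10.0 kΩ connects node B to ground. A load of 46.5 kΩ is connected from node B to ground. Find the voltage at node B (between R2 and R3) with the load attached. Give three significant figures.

At node B, R3 is in parallel with the load: R3‖R_L = 8.230 kΩ.
Below node A the resistance is R2 + (R3‖R_L) = 16.43 kΩ, so V_A = 32.9 × 16.43/26.43 = 20.45 V.
Then V_B = V_A × (R3‖R_L)/(R2 + R3‖R_L) = 20.45 × 8.230/16.43 = 10.2 V.

V ≈ 10.2 V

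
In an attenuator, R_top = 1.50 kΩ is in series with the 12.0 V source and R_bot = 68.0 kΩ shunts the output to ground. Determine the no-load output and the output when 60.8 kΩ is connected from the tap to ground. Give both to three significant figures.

Unloaded: 11.7 V; loaded: 11.5 V

Open-circuit: V = 12.0 × 68.0/(1.50 + 68.0) = 11.7 V.
With the load, R_bot becomes R_bot‖R_L = 32.10 kΩ, so V = 12.0 × 32.10/33.60 = 11.5 V.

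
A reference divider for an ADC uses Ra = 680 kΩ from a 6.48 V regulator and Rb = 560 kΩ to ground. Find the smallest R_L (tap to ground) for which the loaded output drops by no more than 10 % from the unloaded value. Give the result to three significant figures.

Output resistance R_th = Ra‖Rb = (680 × 560)/1240 = 307.1 kΩ.
The fractional drop is R_th/(R_th + R_L); requiring this ≤ 0.100 gives R_L ≥ R_th(1/0.100 − 1) = 307.1 × 9.000 = 2.76 MΩ.

R_L(min) ≈ 2.76 MΩ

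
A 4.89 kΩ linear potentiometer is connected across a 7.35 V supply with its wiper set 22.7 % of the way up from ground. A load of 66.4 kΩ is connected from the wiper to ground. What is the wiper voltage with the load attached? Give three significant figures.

The wiper splits the pot into (1−α)R = 3.780 kΩ above and αR = 1.110 kΩ below.
Lower section ‖ load = 1.092 kΩ.
V_wiper = 7.35 × 1.092/(3.780 + 1.092) = 1.65 V.

V ≈ 1.65 V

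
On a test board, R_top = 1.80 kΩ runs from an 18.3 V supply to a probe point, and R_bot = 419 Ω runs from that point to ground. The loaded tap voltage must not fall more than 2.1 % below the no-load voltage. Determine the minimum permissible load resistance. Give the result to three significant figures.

R_L(min) ≈ 15.8 kΩ

Output resistance R_th = R_top‖R_bot = (1800 × 419)/2219 = 339.9 Ω.
The fractional drop is R_th/(R_th + R_L); requiring this ≤ 0.0210 gives R_L ≥ R_th(1/0.0210 − 1) = 339.9 × 46.62 = 15.8 kΩ.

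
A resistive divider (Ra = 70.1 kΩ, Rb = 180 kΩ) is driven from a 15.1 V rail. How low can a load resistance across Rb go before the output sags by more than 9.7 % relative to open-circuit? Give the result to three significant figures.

R_L(min) ≈ 470 kΩ

Output resistance R_th = Ra‖Rb = (70.1 × 180)/250.1 = 50.45 kΩ.
The fractional drop is R_th/(R_th + R_L); requiring this ≤ 0.0970 gives R_L ≥ R_th(1/0.0970 − 1) = 50.45 × 9.309 = 470 kΩ.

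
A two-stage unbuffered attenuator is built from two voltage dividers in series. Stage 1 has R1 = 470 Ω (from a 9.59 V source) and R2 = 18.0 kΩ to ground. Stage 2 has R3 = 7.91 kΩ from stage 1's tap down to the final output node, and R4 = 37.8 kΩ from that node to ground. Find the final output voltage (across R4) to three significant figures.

V_out ≈ 7.65 V

Stage 2 presents R3+R4 = 45710 Ω as a load on stage 1's tap.
Stage 1's lower leg becomes R2‖(R3+R4) = 12910 Ω, so V_mid = 9.59 × 12910/13380 = 9.253 V.
Stage 2 is itself unloaded: V_out = V_mid × R4/(R3+R4) = 9.253 × 37800/45710 = 7.65 V.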